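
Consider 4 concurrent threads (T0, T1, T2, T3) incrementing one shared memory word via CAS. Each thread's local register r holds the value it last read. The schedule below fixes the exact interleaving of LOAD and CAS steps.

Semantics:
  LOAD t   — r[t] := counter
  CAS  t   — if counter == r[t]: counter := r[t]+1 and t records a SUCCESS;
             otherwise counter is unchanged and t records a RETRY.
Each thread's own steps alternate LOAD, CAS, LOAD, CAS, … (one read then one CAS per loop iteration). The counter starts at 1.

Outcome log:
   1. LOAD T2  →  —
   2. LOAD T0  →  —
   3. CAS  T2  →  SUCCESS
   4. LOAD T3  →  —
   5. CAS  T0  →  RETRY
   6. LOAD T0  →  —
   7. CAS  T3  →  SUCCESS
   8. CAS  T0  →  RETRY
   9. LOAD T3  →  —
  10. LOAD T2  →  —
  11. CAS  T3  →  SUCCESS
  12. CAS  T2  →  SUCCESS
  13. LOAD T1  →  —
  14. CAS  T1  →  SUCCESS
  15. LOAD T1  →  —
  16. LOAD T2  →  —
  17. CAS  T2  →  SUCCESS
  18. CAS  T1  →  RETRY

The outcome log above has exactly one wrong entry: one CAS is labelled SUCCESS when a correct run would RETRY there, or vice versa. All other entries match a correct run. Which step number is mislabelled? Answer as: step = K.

step = 12

Reference trace:
step 1: T2 LOAD ⇒ load; ctr=1 reg=1
step 2: T0 LOAD ⇒ load; ctr=1 reg=1
step 3: T2 CAS ⇒ ok; ctr=2 reg=1
step 4: T3 LOAD ⇒ load; ctr=2 reg=2
step 5: T0 CAS ⇒ retry; ctr=2 reg=1
step 6: T0 LOAD ⇒ load; ctr=2 reg=2
step 7: T3 CAS ⇒ ok; ctr=3 reg=2
step 8: T0 CAS ⇒ retry; ctr=3 reg=2
step 9: T3 LOAD ⇒ load; ctr=3 reg=3
step 10: T2 LOAD ⇒ load; ctr=3 reg=3
step 11: T3 CAS ⇒ ok; ctr=4 reg=3
step 12: T2 CAS ⇒ retry; ctr=4 reg=3
step 13: T1 LOAD ⇒ load; ctr=4 reg=4
step 14: T1 CAS ⇒ ok; ctr=5 reg=4
step 15: T1 LOAD ⇒ load; ctr=5 reg=5
step 16: T2 LOAD ⇒ load; ctr=5 reg=5
step 17: T2 CAS ⇒ ok; ctr=6 reg=5
step 18: T1 CAS ⇒ retry; ctr=6 reg=5
Log disagrees first at step 12.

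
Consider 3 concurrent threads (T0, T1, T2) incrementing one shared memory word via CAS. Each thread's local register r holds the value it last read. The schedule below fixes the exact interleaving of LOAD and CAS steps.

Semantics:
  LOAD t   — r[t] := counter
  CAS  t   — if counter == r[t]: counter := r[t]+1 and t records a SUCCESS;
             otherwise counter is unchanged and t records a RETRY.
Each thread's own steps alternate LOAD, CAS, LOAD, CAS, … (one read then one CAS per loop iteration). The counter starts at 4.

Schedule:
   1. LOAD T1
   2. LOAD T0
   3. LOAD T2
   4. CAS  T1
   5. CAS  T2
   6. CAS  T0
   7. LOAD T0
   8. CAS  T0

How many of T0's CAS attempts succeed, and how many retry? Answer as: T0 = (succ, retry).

T0 = (1, 1)

[1] T1.load  rd  (counter 4, T1.r 4)
[2] T0.load  rd  (counter 4, T0.r 4)
[3] T2.load  rd  (counter 4, T2.r 4)
[4] T1.cas  hit  (counter 5, T1.r 4)
[5] T2.cas  miss  (counter 5, T2.r 4)
[6] T0.cas  miss  (counter 5, T0.r 4)
[7] T0.load  rd  (counter 5, T0.r 5)
[8] T0.cas  hit  (counter 6, T0.r 5)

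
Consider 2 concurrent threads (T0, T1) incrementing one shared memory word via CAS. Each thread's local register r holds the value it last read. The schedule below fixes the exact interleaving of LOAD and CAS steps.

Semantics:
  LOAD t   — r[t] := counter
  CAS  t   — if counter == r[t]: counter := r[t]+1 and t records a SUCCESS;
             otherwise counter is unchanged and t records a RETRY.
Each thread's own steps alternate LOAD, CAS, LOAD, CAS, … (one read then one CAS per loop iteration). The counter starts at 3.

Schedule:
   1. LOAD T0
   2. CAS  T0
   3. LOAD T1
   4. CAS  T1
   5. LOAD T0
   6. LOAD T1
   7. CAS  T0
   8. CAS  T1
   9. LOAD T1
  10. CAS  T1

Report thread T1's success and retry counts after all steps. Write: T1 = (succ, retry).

T1 = (2, 1)

step 1: T0 LOAD ⇒ load; ctr=3 reg=3
step 2: T0 CAS ⇒ ok; ctr=4 reg=3
step 3: T1 LOAD ⇒ load; ctr=4 reg=4
step 4: T1 CAS ⇒ ok; ctr=5 reg=4
step 5: T0 LOAD ⇒ load; ctr=5 reg=5
step 6: T1 LOAD ⇒ load; ctr=5 reg=5
step 7: T0 CAS ⇒ ok; ctr=6 reg=5
step 8: T1 CAS ⇒ retry; ctr=6 reg=5
step 9: T1 LOAD ⇒ load; ctr=6 reg=6
step 10: T1 CAS ⇒ ok; ctr=7 reg=6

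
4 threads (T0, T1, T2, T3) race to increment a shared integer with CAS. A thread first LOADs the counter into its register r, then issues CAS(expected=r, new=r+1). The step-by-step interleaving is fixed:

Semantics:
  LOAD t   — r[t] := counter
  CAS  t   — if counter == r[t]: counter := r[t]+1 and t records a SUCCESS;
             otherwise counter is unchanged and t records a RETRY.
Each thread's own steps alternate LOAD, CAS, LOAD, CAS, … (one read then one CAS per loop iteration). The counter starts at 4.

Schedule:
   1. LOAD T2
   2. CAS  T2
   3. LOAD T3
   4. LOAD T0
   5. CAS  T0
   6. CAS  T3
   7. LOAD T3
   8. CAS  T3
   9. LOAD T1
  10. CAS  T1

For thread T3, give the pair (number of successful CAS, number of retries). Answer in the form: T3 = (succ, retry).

T3 = (1, 1)

   1) LOAD T2:  M=4  r_T2=4
   2) CAS  T2:  M=5  r_T2=4 ✓
   3) LOAD T3:  M=5  r_T3=5
   4) LOAD T0:  M=5  r_T0=5
   5) CAS  T0:  M=6  r_T0=5 ✓
   6) CAS  T3:  M=6  r_T3=5 ✗
   7) LOAD T3:  M=6  r_T3=6
   8) CAS  T3:  M=7  r_T3=6 ✓
   9) LOAD T1:  M=7  r_T1=7
  10) CAS  T1:  M=8  r_T1=7 ✓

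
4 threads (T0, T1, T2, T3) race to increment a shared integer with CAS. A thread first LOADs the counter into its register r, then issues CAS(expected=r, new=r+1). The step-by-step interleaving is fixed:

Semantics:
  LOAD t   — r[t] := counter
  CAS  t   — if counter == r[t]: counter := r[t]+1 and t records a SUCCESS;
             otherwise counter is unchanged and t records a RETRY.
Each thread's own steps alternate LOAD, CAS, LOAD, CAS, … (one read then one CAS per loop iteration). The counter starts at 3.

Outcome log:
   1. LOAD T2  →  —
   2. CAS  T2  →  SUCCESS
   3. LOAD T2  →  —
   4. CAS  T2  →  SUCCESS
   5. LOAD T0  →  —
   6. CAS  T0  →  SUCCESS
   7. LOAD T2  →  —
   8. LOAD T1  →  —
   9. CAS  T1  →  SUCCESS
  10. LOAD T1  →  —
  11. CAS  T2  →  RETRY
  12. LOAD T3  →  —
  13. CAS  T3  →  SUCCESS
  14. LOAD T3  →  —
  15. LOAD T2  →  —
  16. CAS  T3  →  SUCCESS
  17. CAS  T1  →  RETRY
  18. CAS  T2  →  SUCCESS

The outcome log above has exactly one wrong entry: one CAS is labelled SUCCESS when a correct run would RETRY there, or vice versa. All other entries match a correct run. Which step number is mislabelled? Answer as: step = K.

step = 18

Correct run:
T2 LOAD — after: cnt=3, r=3 — load
T2 CAS — after: cnt=4, r=3 — ok
T2 LOAD — after: cnt=4, r=4 — load
T2 CAS — after: cnt=5, r=4 — ok
T0 LOAD — after: cnt=5, r=5 — load
T0 CAS — after: cnt=6, r=5 — ok
T2 LOAD — after: cnt=6, r=6 — load
T1 LOAD — after: cnt=6, r=6 — load
T1 CAS — after: cnt=7, r=6 — ok
T1 LOAD — after: cnt=7, r=7 — load
T2 CAS — after: cnt=7, r=6 — retry
T3 LOAD — after: cnt=7, r=7 — load
T3 CAS — after: cnt=8, r=7 — ok
T3 LOAD — after: cnt=8, r=8 — load
T2 LOAD — after: cnt=8, r=8 — load
T3 CAS — after: cnt=9, r=8 — ok
T1 CAS — after: cnt=9, r=7 — retry
T2 CAS — after: cnt=9, r=8 — retry
Mismatch at 18.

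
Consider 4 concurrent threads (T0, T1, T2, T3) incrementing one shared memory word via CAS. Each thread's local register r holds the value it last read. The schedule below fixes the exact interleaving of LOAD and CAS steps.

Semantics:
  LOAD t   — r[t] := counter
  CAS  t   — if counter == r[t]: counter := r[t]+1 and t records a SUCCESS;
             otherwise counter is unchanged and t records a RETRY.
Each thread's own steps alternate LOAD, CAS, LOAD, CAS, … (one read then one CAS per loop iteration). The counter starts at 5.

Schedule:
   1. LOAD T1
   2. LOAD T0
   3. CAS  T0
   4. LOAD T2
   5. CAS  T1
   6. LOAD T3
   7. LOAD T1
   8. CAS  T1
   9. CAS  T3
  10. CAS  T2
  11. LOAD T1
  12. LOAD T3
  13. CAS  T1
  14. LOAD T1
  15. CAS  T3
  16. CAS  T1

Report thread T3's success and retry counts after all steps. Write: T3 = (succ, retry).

[1] T1.load  rd  (counter 5, T1.r 5)
[2] T0.load  rd  (counter 5, T0.r 5)
[3] T0.cas  hit  (counter 6, T0.r 5)
[4] T2.load  rd  (counter 6, T2.r 6)
[5] T1.cas  miss  (counter 6, T1.r 5)
[6] T3.load  rd  (counter 6, T3.r 6)
[7] T1.load  rd  (counter 6, T1.r 6)
[8] T1.cas  hit  (counter 7, T1.r 6)
[9] T3.cas  miss  (counter 7, T3.r 6)
[10] T2.cas  miss  (counter 7, T2.r 6)
[11] T1.load  rd  (counter 7, T1.r 7)
[12] T3.load  rd  (counter 7, T3.r 7)
[13] T1.cas  hit  (counter 8, T1.r 7)
[14] T1.load  rd  (counter 8, T1.r 8)
[15] T3.cas  miss  (counter 8, T3.r 7)
[16] T1.cas  hit  (counter 9, T1.r 8)

T3 = (0, 2)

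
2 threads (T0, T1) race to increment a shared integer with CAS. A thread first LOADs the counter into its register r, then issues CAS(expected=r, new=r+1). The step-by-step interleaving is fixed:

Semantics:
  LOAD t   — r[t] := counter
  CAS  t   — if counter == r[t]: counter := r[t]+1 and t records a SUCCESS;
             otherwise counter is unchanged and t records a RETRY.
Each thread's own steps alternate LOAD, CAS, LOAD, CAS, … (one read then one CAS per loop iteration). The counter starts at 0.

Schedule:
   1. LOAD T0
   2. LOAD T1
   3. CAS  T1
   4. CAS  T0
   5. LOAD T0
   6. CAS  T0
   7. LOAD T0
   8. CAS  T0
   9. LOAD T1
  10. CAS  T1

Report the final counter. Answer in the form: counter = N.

step 1: T0 LOAD ⇒ load; ctr=0 reg=0
step 2: T1 LOAD ⇒ load; ctr=0 reg=0
step 3: T1 CAS ⇒ ok; ctr=1 reg=0
step 4: T0 CAS ⇒ retry; ctr=1 reg=0
step 5: T0 LOAD ⇒ load; ctr=1 reg=1
step 6: T0 CAS ⇒ ok; ctr=2 reg=1
step 7: T0 LOAD ⇒ load; ctr=2 reg=2
step 8: T0 CAS ⇒ ok; ctr=3 reg=2
step 9: T1 LOAD ⇒ load; ctr=3 reg=3
step 10: T1 CAS ⇒ ok; ctr=4 reg=3

counter = 4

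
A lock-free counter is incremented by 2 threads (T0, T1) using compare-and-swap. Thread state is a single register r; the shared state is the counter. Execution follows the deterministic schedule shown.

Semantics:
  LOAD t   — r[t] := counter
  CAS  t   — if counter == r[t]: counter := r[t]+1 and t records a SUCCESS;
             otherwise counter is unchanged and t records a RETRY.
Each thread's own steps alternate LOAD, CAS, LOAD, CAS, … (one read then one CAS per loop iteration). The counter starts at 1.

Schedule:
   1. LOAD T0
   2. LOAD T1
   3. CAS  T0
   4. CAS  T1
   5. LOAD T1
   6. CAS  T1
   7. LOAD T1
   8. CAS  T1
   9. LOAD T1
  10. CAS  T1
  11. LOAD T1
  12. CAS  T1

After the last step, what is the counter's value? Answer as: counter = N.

   1) LOAD T0:  M=1  r_T0=1
   2) LOAD T1:  M=1  r_T1=1
   3) CAS  T0:  M=2  r_T0=1 ✓
   4) CAS  T1:  M=2  r_T1=1 ✗
   5) LOAD T1:  M=2  r_T1=2
   6) CAS  T1:  M=3  r_T1=2 ✓
   7) LOAD T1:  M=3  r_T1=3
   8) CAS  T1:  M=4  r_T1=3 ✓
   9) LOAD T1:  M=4  r_T1=4
  10) CAS  T1:  M=5  r_T1=4 ✓
  11) LOAD T1:  M=5  r_T1=5
  12) CAS  T1:  M=6  r_T1=5 ✓

counter = 6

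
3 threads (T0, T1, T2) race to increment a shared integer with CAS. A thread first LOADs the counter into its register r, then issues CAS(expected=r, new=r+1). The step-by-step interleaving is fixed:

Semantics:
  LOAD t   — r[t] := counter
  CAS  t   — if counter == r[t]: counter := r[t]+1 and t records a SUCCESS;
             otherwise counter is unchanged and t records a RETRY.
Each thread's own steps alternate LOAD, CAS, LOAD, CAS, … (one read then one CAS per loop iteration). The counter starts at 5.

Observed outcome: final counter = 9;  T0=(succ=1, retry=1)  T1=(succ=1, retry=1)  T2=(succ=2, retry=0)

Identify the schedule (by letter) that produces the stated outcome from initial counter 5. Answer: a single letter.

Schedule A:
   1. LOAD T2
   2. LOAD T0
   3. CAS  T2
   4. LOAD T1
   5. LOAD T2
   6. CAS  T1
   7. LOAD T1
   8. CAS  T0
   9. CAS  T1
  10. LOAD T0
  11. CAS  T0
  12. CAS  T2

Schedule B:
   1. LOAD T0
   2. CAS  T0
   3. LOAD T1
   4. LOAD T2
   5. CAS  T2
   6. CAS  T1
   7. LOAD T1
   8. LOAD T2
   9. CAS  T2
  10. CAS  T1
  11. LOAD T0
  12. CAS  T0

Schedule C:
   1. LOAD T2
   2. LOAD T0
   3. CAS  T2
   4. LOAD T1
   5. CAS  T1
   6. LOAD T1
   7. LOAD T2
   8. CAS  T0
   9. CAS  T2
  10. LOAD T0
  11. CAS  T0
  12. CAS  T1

Simulating candidate C:
step 1: T2 LOAD ⇒ load; ctr=5 reg=5
step 2: T0 LOAD ⇒ load; ctr=5 reg=5
step 3: T2 CAS ⇒ ok; ctr=6 reg=5
step 4: T1 LOAD ⇒ load; ctr=6 reg=6
step 5: T1 CAS ⇒ ok; ctr=7 reg=6
step 6: T1 LOAD ⇒ load; ctr=7 reg=7
step 7: T2 LOAD ⇒ load; ctr=7 reg=7
step 8: T0 CAS ⇒ retry; ctr=7 reg=5
step 9: T2 CAS ⇒ ok; ctr=8 reg=7
step 10: T0 LOAD ⇒ load; ctr=8 reg=8
step 11: T0 CAS ⇒ ok; ctr=9 reg=8
step 12: T1 CAS ⇒ retry; ctr=9 reg=7

C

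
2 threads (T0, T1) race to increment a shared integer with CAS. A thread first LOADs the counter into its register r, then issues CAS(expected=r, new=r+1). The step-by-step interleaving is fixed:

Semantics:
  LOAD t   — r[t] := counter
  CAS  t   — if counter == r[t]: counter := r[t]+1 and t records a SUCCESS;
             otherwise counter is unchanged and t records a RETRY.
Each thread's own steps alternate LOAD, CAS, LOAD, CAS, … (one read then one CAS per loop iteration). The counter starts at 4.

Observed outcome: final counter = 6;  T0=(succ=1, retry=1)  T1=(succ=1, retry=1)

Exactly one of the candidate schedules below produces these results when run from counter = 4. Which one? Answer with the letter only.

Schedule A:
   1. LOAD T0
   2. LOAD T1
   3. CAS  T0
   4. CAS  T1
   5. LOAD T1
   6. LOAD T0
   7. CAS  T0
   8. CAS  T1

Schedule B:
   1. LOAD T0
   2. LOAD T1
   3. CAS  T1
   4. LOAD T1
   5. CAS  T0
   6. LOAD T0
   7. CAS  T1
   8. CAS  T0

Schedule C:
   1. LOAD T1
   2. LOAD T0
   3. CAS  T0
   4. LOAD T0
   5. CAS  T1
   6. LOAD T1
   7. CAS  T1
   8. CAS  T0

Run C:
#1 T1 reads 4
#2 T0 reads 4
#3 T0 CAS(4→5) writes; counter now 5
#4 T0 reads 5
#5 T1 CAS(4→5) fails; counter now 5
#6 T1 reads 5
#7 T1 CAS(5→6) writes; counter now 6
#8 T0 CAS(5→6) fails; counter now 6

C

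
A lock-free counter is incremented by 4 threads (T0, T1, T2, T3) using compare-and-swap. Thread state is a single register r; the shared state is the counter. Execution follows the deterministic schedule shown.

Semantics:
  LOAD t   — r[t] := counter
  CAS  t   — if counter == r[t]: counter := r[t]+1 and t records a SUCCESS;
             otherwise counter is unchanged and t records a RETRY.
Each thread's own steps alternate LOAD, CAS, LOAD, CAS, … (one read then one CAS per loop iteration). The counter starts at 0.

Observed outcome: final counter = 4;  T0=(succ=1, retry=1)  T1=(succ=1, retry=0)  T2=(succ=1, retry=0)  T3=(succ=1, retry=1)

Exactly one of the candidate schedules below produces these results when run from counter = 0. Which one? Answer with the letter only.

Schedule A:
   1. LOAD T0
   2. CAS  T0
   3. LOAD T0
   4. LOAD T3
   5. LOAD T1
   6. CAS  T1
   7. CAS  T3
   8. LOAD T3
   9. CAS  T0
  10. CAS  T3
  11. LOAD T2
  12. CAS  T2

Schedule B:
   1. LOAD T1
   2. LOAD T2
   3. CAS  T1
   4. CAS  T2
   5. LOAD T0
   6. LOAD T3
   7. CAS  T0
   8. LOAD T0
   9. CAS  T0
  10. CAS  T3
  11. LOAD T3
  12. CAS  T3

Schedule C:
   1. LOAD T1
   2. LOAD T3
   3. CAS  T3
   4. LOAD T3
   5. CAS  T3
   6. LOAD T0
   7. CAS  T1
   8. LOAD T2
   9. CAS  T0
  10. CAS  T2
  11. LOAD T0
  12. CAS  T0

Run A:
T0 LOAD — after: cnt=0, r=0 — load
T0 CAS — after: cnt=1, r=0 — ok
T0 LOAD — after: cnt=1, r=1 — load
T3 LOAD — after: cnt=1, r=1 — load
T1 LOAD — after: cnt=1, r=1 — load
T1 CAS — after: cnt=2, r=1 — ok
T3 CAS — after: cnt=2, r=1 — retry
T3 LOAD — after: cnt=2, r=2 — load
T0 CAS — after: cnt=2, r=1 — retry
T3 CAS — after: cnt=3, r=2 — ok
T2 LOAD — after: cnt=3, r=3 — load
T2 CAS — after: cnt=4, r=3 — ok

A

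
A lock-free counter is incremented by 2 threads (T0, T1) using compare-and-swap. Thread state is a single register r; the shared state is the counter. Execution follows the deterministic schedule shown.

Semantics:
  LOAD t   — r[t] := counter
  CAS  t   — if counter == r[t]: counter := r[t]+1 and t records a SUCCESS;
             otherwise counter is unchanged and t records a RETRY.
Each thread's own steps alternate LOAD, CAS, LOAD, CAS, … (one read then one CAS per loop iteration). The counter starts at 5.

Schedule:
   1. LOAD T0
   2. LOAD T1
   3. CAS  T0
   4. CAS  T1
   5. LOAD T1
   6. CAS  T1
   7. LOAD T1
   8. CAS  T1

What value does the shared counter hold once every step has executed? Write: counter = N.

counter = 8

step 1: T0 LOAD ⇒ load; ctr=5 reg=5
step 2: T1 LOAD ⇒ load; ctr=5 reg=5
step 3: T0 CAS ⇒ ok; ctr=6 reg=5
step 4: T1 CAS ⇒ retry; ctr=6 reg=5
step 5: T1 LOAD ⇒ load; ctr=6 reg=6
step 6: T1 CAS ⇒ ok; ctr=7 reg=6
step 7: T1 LOAD ⇒ load; ctr=7 reg=7
step 8: T1 CAS ⇒ ok; ctr=8 reg=7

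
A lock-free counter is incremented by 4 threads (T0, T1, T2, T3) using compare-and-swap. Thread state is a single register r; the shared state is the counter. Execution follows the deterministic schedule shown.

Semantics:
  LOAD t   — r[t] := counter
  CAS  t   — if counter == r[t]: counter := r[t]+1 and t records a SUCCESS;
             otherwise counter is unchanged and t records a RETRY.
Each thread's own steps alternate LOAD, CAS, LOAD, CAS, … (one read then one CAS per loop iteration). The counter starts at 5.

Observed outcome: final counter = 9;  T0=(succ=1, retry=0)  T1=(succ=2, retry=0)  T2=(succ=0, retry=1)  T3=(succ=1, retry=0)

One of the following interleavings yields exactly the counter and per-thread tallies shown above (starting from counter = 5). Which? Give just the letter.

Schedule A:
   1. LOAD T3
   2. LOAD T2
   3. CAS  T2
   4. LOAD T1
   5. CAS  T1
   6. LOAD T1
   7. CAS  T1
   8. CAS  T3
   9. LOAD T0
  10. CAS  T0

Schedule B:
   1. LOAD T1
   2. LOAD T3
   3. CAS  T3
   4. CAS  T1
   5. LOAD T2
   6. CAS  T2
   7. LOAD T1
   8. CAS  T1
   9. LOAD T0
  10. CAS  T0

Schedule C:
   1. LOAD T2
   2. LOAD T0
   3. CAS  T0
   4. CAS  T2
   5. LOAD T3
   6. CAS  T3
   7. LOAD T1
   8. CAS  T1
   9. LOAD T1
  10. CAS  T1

C

Simulating candidate C:
   1) LOAD T2:  M=5  r_T2=5
   2) LOAD T0:  M=5  r_T0=5
   3) CAS  T0:  M=6  r_T0=5 ✓
   4) CAS  T2:  M=6  r_T2=5 ✗
   5) LOAD T3:  M=6  r_T3=6
   6) CAS  T3:  M=7  r_T3=6 ✓
   7) LOAD T1:  M=7  r_T1=7
   8) CAS  T1:  M=8  r_T1=7 ✓
   9) LOAD T1:  M=8  r_T1=8
  10) CAS  T1:  M=9  r_T1=8 ✓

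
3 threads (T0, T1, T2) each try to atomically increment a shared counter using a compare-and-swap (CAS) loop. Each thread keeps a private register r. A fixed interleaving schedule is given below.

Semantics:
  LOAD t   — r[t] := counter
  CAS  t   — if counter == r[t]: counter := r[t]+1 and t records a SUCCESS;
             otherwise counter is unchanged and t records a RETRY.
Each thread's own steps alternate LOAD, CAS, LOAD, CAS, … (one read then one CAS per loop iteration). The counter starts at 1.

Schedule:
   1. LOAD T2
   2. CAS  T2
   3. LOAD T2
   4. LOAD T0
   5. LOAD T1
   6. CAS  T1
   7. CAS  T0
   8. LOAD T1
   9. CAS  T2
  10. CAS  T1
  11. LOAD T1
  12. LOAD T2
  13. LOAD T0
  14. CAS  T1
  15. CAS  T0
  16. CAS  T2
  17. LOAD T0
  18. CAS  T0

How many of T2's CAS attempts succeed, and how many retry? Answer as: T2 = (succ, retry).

T2 = (1, 2)

T2 LOAD — after: cnt=1, r=1 — load
T2 CAS — after: cnt=2, r=1 — ok
T2 LOAD — after: cnt=2, r=2 — load
T0 LOAD — after: cnt=2, r=2 — load
T1 LOAD — after: cnt=2, r=2 — load
T1 CAS — after: cnt=3, r=2 — ok
T0 CAS — after: cnt=3, r=2 — retry
T1 LOAD — after: cnt=3, r=3 — load
T2 CAS — after: cnt=3, r=2 — retry
T1 CAS — after: cnt=4, r=3 — ok
T1 LOAD — after: cnt=4, r=4 — load
T2 LOAD — after: cnt=4, r=4 — load
T0 LOAD — after: cnt=4, r=4 — load
T1 CAS — after: cnt=5, r=4 — ok
T0 CAS — after: cnt=5, r=4 — retry
T2 CAS — after: cnt=5, r=4 — retry
T0 LOAD — after: cnt=5, r=5 — load
T0 CAS — after: cnt=6, r=5 — ok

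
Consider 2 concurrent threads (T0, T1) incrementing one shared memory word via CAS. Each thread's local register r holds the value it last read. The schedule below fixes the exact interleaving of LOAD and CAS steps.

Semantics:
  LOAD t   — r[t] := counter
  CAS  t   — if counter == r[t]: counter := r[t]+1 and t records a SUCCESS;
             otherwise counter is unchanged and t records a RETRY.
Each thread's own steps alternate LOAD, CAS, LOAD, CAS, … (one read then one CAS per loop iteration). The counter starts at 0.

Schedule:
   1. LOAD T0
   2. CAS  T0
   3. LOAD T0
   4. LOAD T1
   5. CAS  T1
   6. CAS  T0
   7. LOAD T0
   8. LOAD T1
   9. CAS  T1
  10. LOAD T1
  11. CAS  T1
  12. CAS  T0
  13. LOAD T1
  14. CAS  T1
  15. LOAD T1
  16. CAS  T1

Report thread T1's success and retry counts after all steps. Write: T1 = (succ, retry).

T1 = (5, 0)

   1) LOAD T0:  M=0  r_T0=0
   2) CAS  T0:  M=1  r_T0=0 ✓
   3) LOAD T0:  M=1  r_T0=1
   4) LOAD T1:  M=1  r_T1=1
   5) CAS  T1:  M=2  r_T1=1 ✓
   6) CAS  T0:  M=2  r_T0=1 ✗
   7) LOAD T0:  M=2  r_T0=2
   8) LOAD T1:  M=2  r_T1=2
   9) CAS  T1:  M=3  r_T1=2 ✓
  10) LOAD T1:  M=3  r_T1=3
  11) CAS  T1:  M=4  r_T1=3 ✓
  12) CAS  T0:  M=4  r_T0=2 ✗
  13) LOAD T1:  M=4  r_T1=4
  14) CAS  T1:  M=5  r_T1=4 ✓
  15) LOAD T1:  M=5  r_T1=5
  16) CAS  T1:  M=6  r_T1=5 ✓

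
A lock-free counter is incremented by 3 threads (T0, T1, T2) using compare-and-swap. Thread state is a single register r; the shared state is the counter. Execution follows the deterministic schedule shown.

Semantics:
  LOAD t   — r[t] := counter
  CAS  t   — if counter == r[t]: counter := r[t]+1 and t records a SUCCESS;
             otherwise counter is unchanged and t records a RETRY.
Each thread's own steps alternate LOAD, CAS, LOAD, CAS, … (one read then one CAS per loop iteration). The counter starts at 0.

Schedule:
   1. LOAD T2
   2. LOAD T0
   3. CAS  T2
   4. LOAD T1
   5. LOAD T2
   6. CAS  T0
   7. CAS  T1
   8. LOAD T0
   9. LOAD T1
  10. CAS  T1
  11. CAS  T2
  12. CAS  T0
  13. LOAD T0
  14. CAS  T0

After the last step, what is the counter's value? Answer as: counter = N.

counter = 4

step 1: T2 LOAD ⇒ load; ctr=0 reg=0
step 2: T0 LOAD ⇒ load; ctr=0 reg=0
step 3: T2 CAS ⇒ ok; ctr=1 reg=0
step 4: T1 LOAD ⇒ load; ctr=1 reg=1
step 5: T2 LOAD ⇒ load; ctr=1 reg=1
step 6: T0 CAS ⇒ retry; ctr=1 reg=0
step 7: T1 CAS ⇒ ok; ctr=2 reg=1
step 8: T0 LOAD ⇒ load; ctr=2 reg=2
step 9: T1 LOAD ⇒ load; ctr=2 reg=2
step 10: T1 CAS ⇒ ok; ctr=3 reg=2
step 11: T2 CAS ⇒ retry; ctr=3 reg=1
step 12: T0 CAS ⇒ retry; ctr=3 reg=2
step 13: T0 LOAD ⇒ load; ctr=3 reg=3
step 14: T0 CAS ⇒ ok; ctr=4 reg=3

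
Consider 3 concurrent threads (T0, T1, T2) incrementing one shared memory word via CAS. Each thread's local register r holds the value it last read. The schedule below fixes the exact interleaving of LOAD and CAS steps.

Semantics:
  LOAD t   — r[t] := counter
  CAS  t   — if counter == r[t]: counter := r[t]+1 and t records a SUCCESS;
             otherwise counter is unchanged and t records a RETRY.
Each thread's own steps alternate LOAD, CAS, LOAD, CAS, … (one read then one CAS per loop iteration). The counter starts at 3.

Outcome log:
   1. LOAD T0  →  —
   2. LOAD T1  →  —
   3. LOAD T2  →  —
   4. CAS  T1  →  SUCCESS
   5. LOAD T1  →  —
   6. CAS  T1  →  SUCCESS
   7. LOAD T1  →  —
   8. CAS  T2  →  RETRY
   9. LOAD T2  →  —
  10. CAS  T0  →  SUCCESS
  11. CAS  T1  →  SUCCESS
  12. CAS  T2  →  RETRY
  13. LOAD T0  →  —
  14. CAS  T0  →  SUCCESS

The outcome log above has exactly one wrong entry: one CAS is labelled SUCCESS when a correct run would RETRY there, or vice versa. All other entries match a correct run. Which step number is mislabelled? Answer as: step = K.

step = 10

Re-executing:
1. LOAD T0 → mem=3 r[T0]=3 [LOAD]
2. LOAD T1 → mem=3 r[T1]=3 [LOAD]
3. LOAD T2 → mem=3 r[T2]=3 [LOAD]
4. CAS T1 → mem=4 r[T1]=3 [OK]
5. LOAD T1 → mem=4 r[T1]=4 [LOAD]
6. CAS T1 → mem=5 r[T1]=4 [OK]
7. LOAD T1 → mem=5 r[T1]=5 [LOAD]
8. CAS T2 → mem=5 r[T2]=3 [RETRY]
9. LOAD T2 → mem=5 r[T2]=5 [LOAD]
10. CAS T0 → mem=5 r[T0]=3 [RETRY]
11. CAS T1 → mem=6 r[T1]=5 [OK]
12. CAS T2 → mem=6 r[T2]=5 [RETRY]
13. LOAD T0 → mem=6 r[T0]=6 [LOAD]
14. CAS T0 → mem=7 r[T0]=6 [OK]
Mismatch at 10.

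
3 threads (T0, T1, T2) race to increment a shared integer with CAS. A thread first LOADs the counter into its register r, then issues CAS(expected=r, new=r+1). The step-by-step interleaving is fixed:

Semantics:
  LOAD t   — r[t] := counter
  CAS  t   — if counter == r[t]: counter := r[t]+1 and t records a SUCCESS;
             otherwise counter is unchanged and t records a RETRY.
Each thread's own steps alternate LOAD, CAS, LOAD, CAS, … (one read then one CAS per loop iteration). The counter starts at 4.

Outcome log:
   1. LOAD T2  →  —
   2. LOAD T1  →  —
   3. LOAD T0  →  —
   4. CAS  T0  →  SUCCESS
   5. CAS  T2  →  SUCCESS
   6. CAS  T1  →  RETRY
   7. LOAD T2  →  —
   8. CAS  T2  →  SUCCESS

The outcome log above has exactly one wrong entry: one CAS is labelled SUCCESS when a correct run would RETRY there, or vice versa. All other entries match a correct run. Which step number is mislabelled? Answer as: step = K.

step = 5

Reference trace:
#1 T2 reads 4
#2 T1 reads 4
#3 T0 reads 4
#4 T0 CAS(4→5) writes; counter now 5
#5 T2 CAS(4→5) fails; counter now 5
#6 T1 CAS(4→5) fails; counter now 5
#7 T2 reads 5
#8 T2 CAS(5→6) writes; counter now 6
Log disagrees first at step 5.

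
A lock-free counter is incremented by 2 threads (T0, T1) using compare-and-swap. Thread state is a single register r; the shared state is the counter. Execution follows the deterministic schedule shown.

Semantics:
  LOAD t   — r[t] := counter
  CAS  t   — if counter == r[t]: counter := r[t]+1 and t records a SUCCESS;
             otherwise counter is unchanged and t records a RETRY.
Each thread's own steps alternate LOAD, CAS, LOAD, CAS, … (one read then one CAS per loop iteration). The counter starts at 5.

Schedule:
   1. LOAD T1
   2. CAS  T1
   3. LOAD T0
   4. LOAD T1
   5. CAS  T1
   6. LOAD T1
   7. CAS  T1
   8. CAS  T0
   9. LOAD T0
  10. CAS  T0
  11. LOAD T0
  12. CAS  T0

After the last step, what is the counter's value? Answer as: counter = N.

T1 LOAD — after: cnt=5, r=5 — load
T1 CAS — after: cnt=6, r=5 — ok
T0 LOAD — after: cnt=6, r=6 — load
T1 LOAD — after: cnt=6, r=6 — load
T1 CAS — after: cnt=7, r=6 — ok
T1 LOAD — after: cnt=7, r=7 — load
T1 CAS — after: cnt=8, r=7 — ok
T0 CAS — after: cnt=8, r=6 — retry
T0 LOAD — after: cnt=8, r=8 — load
T0 CAS — after: cnt=9, r=8 — ok
T0 LOAD — after: cnt=9, r=9 — load
T0 CAS — after: cnt=10, r=9 — ok

counter = 10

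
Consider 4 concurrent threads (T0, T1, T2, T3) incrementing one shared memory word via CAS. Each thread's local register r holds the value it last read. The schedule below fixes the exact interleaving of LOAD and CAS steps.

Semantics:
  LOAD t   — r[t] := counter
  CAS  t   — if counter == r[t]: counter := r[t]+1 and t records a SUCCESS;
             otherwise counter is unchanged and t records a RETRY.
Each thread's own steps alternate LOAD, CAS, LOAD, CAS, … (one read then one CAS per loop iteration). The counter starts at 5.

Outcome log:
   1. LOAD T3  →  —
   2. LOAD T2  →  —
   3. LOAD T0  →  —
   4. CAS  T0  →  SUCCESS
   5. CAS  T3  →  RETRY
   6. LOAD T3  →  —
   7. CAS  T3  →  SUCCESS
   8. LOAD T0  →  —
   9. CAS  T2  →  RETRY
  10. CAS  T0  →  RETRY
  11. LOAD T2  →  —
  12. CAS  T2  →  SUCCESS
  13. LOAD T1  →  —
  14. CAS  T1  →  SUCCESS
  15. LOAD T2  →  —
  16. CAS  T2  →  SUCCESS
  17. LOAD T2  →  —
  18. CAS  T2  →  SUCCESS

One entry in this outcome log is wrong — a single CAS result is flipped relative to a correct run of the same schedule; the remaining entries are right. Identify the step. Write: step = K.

Correct run:
T3 LOAD — after: cnt=5, r=5 — load
T2 LOAD — after: cnt=5, r=5 — load
T0 LOAD — after: cnt=5, r=5 — load
T0 CAS — after: cnt=6, r=5 — ok
T3 CAS — after: cnt=6, r=5 — retry
T3 LOAD — after: cnt=6, r=6 — load
T3 CAS — after: cnt=7, r=6 — ok
T0 LOAD — after: cnt=7, r=7 — load
T2 CAS — after: cnt=7, r=5 — retry
T0 CAS — after: cnt=8, r=7 — ok
T2 LOAD — after: cnt=8, r=8 — load
T2 CAS — after: cnt=9, r=8 — ok
T1 LOAD — after: cnt=9, r=9 — load
T1 CAS — after: cnt=10, r=9 — ok
T2 LOAD — after: cnt=10, r=10 — load
T2 CAS — after: cnt=11, r=10 — ok
T2 LOAD — after: cnt=11, r=11 — load
T2 CAS — after: cnt=12, r=11 — ok
Log disagrees first at step 10.

step = 10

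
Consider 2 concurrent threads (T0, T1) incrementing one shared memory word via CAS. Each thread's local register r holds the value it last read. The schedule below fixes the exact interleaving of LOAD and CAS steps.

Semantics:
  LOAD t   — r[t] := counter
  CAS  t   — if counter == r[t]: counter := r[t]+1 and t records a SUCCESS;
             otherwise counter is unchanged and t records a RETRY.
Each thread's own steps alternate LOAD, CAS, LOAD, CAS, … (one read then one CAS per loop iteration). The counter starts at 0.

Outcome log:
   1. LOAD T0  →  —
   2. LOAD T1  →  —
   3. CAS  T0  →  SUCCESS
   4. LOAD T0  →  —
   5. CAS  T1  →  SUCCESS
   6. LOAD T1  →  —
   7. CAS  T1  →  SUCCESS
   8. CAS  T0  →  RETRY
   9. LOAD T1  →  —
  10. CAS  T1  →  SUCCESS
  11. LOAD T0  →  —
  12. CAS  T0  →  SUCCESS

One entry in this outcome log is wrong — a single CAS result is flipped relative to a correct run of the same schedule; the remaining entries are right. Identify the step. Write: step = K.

Re-executing:
[1] T0.load  rd  (counter 0, T0.r 0)
[2] T1.load  rd  (counter 0, T1.r 0)
[3] T0.cas  hit  (counter 1, T0.r 0)
[4] T0.load  rd  (counter 1, T0.r 1)
[5] T1.cas  miss  (counter 1, T1.r 0)
[6] T1.load  rd  (counter 1, T1.r 1)
[7] T1.cas  hit  (counter 2, T1.r 1)
[8] T0.cas  miss  (counter 2, T0.r 1)
[9] T1.load  rd  (counter 2, T1.r 2)
[10] T1.cas  hit  (counter 3, T1.r 2)
[11] T0.load  rd  (counter 3, T0.r 3)
[12] T0.cas  hit  (counter 4, T0.r 3)
Flip is step 5.

step = 5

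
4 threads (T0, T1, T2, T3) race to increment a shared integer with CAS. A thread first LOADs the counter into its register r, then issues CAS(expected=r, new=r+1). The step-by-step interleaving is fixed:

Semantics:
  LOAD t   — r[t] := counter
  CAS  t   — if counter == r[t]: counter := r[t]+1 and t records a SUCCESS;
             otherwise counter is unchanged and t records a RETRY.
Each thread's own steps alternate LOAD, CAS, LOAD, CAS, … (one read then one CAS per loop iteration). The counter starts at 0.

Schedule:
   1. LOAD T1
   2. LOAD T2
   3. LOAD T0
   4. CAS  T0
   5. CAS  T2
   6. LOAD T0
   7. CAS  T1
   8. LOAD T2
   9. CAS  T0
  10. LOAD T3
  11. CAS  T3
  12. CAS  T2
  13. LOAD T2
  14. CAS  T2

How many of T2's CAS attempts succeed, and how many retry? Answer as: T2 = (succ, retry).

T2 = (1, 2)

step 1: T1 LOAD ⇒ load; ctr=0 reg=0
step 2: T2 LOAD ⇒ load; ctr=0 reg=0
step 3: T0 LOAD ⇒ load; ctr=0 reg=0
step 4: T0 CAS ⇒ ok; ctr=1 reg=0
step 5: T2 CAS ⇒ retry; ctr=1 reg=0
step 6: T0 LOAD ⇒ load; ctr=1 reg=1
step 7: T1 CAS ⇒ retry; ctr=1 reg=0
step 8: T2 LOAD ⇒ load; ctr=1 reg=1
step 9: T0 CAS ⇒ ok; ctr=2 reg=1
step 10: T3 LOAD ⇒ load; ctr=2 reg=2
step 11: T3 CAS ⇒ ok; ctr=3 reg=2
step 12: T2 CAS ⇒ retry; ctr=3 reg=1
step 13: T2 LOAD ⇒ load; ctr=3 reg=3
step 14: T2 CAS ⇒ ok; ctr=4 reg=3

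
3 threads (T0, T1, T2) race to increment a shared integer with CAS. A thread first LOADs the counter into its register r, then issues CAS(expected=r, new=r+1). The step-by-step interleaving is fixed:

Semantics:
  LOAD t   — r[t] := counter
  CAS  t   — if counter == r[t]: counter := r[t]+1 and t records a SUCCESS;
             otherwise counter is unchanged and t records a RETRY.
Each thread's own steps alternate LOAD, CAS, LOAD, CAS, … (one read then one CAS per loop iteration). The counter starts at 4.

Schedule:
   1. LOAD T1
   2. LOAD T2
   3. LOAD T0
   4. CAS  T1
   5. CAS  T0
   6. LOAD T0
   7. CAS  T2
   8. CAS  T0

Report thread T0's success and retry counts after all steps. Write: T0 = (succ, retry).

T0 = (1, 1)

[1] T1.load  rd  (counter 4, T1.r 4)
[2] T2.load  rd  (counter 4, T2.r 4)
[3] T0.load  rd  (counter 4, T0.r 4)
[4] T1.cas  hit  (counter 5, T1.r 4)
[5] T0.cas  miss  (counter 5, T0.r 4)
[6] T0.load  rd  (counter 5, T0.r 5)
[7] T2.cas  miss  (counter 5, T2.r 4)
[8] T0.cas  hit  (counter 6, T0.r 5)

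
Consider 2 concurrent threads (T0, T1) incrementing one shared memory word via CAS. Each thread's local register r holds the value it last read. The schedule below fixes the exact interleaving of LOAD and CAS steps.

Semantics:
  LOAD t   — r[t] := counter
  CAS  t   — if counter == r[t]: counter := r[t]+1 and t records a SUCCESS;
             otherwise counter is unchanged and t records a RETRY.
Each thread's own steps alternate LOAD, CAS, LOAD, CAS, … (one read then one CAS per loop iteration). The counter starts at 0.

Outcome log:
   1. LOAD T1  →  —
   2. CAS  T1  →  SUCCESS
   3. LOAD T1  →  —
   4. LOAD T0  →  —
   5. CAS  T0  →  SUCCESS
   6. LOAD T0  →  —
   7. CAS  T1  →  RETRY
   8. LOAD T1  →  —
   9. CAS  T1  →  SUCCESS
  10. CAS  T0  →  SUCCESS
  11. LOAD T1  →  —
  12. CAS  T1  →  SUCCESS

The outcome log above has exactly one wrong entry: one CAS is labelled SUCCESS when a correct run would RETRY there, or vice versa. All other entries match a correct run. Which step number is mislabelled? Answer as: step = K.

step = 10

Correct run:
#1 T1 reads 0
#2 T1 CAS(0→1) writes; counter now 1
#3 T1 reads 1
#4 T0 reads 1
#5 T0 CAS(1→2) writes; counter now 2
#6 T0 reads 2
#7 T1 CAS(1→2) fails; counter now 2
#8 T1 reads 2
#9 T1 CAS(2→3) writes; counter now 3
#10 T0 CAS(2→3) fails; counter now 3
#11 T1 reads 3
#12 T1 CAS(3→4) writes; counter now 4
Mismatch at 10.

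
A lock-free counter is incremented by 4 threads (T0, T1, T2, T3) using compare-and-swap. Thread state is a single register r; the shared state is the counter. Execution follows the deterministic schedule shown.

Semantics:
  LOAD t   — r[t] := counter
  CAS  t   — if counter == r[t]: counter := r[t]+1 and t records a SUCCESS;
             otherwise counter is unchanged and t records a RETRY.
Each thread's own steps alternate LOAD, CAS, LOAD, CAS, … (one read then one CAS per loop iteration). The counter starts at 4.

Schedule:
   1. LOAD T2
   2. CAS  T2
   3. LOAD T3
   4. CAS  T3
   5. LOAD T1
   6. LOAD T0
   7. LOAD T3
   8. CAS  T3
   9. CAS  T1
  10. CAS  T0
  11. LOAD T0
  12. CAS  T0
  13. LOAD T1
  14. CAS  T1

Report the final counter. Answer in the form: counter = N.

counter = 9

[1] T2.load  rd  (counter 4, T2.r 4)
[2] T2.cas  hit  (counter 5, T2.r 4)
[3] T3.load  rd  (counter 5, T3.r 5)
[4] T3.cas  hit  (counter 6, T3.r 5)
[5] T1.load  rd  (counter 6, T1.r 6)
[6] T0.load  rd  (counter 6, T0.r 6)
[7] T3.load  rd  (counter 6, T3.r 6)
[8] T3.cas  hit  (counter 7, T3.r 6)
[9] T1.cas  miss  (counter 7, T1.r 6)
[10] T0.cas  miss  (counter 7, T0.r 6)
[11] T0.load  rd  (counter 7, T0.r 7)
[12] T0.cas  hit  (counter 8, T0.r 7)
[13] T1.load  rd  (counter 8, T1.r 8)
[14] T1.cas  hit  (counter 9, T1.r 8)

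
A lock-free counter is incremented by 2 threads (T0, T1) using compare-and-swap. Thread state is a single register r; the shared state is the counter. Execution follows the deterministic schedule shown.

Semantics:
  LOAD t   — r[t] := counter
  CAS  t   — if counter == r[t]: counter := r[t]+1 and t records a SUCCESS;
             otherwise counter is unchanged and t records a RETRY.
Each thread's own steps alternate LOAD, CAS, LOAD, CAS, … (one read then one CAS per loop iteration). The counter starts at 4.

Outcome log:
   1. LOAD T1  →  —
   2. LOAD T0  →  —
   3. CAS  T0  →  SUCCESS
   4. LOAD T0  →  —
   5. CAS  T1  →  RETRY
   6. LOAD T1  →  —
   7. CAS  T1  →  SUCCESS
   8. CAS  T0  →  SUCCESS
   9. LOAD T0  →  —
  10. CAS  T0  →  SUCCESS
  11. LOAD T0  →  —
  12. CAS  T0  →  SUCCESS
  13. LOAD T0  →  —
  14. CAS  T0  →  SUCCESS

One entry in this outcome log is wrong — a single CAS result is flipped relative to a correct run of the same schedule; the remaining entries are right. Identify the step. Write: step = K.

step = 8

Reference trace:
1. LOAD T1 → mem=4 r[T1]=4 [LOAD]
2. LOAD T0 → mem=4 r[T0]=4 [LOAD]
3. CAS T0 → mem=5 r[T0]=4 [OK]
4. LOAD T0 → mem=5 r[T0]=5 [LOAD]
5. CAS T1 → mem=5 r[T1]=4 [RETRY]
6. LOAD T1 → mem=5 r[T1]=5 [LOAD]
7. CAS T1 → mem=6 r[T1]=5 [OK]
8. CAS T0 → mem=6 r[T0]=5 [RETRY]
9. LOAD T0 → mem=6 r[T0]=6 [LOAD]
10. CAS T0 → mem=7 r[T0]=6 [OK]
11. LOAD T0 → mem=7 r[T0]=7 [LOAD]
12. CAS T0 → mem=8 r[T0]=7 [OK]
13. LOAD T0 → mem=8 r[T0]=8 [LOAD]
14. CAS T0 → mem=9 r[T0]=8 [OK]
Flip is step 8.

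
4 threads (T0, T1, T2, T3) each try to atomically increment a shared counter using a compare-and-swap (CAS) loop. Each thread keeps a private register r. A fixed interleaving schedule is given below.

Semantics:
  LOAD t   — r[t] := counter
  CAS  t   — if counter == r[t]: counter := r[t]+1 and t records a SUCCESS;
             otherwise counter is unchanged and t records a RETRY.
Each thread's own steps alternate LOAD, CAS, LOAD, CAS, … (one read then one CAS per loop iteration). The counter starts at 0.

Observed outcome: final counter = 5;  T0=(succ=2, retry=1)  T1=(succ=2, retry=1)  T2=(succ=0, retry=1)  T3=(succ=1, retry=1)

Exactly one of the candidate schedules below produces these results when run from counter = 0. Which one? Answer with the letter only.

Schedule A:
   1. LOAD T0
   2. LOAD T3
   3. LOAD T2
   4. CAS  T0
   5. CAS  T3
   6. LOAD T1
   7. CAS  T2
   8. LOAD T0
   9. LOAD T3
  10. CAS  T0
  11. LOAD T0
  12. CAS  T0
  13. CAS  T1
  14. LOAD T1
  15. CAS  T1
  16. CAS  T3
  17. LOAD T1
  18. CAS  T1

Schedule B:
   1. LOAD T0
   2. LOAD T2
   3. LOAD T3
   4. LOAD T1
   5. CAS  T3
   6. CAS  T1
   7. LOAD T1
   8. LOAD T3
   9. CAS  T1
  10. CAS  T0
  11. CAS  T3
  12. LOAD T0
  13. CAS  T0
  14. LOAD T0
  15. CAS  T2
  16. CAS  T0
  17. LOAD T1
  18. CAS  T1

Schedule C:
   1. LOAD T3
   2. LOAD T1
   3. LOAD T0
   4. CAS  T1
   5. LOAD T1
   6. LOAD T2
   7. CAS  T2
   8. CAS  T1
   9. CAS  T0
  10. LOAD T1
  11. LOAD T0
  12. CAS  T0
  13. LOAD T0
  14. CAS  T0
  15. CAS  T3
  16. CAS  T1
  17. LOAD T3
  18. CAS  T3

B

Tracing schedule B:
   1) LOAD T0:  M=0  r_T0=0
   2) LOAD T2:  M=0  r_T2=0
   3) LOAD T3:  M=0  r_T3=0
   4) LOAD T1:  M=0  r_T1=0
   5) CAS  T3:  M=1  r_T3=0 ✓
   6) CAS  T1:  M=1  r_T1=0 ✗
   7) LOAD T1:  M=1  r_T1=1
   8) LOAD T3:  M=1  r_T3=1
   9) CAS  T1:  M=2  r_T1=1 ✓
  10) CAS  T0:  M=2  r_T0=0 ✗
  11) CAS  T3:  M=2  r_T3=1 ✗
  12) LOAD T0:  M=2  r_T0=2
  13) CAS  T0:  M=3  r_T0=2 ✓
  14) LOAD T0:  M=3  r_T0=3
  15) CAS  T2:  M=3  r_T2=0 ✗
  16) CAS  T0:  M=4  r_T0=3 ✓
  17) LOAD T1:  M=4  r_T1=4
  18) CAS  T1:  M=5  r_T1=4 ✓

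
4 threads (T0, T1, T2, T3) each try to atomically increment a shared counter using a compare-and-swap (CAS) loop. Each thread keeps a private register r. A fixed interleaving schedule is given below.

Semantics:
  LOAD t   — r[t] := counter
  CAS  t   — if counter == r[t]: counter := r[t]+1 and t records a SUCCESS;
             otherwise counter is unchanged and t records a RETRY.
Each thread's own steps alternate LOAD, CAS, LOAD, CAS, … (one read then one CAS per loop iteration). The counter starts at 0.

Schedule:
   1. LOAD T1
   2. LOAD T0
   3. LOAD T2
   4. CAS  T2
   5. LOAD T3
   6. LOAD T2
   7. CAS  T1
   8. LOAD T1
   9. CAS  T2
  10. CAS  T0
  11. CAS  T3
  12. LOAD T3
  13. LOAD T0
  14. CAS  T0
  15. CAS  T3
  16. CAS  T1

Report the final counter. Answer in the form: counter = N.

   1) LOAD T1:  M=0  r_T1=0
   2) LOAD T0:  M=0  r_T0=0
   3) LOAD T2:  M=0  r_T2=0
   4) CAS  T2:  M=1  r_T2=0 ✓
   5) LOAD T3:  M=1  r_T3=1
   6) LOAD T2:  M=1  r_T2=1
   7) CAS  T1:  M=1  r_T1=0 ✗
   8) LOAD T1:  M=1  r_T1=1
   9) CAS  T2:  M=2  r_T2=1 ✓
  10) CAS  T0:  M=2  r_T0=0 ✗
  11) CAS  T3:  M=2  r_T3=1 ✗
  12) LOAD T3:  M=2  r_T3=2
  13) LOAD T0:  M=2  r_T0=2
  14) CAS  T0:  M=3  r_T0=2 ✓
  15) CAS  T3:  M=3  r_T3=2 ✗
  16) CAS  T1:  M=3  r_T1=1 ✗

counter = 3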